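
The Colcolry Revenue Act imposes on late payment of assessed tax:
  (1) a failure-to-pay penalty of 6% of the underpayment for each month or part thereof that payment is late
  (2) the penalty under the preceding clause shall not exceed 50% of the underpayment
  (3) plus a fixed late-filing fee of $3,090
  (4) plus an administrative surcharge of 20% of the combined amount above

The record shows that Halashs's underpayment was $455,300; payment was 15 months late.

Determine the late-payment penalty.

$276,888

Accrued rate: 6% × 15 = 90%, capped at 50% → 50%
Failure-to-pay penalty: 50% of $455,300 = $227,650
Penalty before surcharge: $227,650 + $3,090 = $230,740
Administrative surcharge: 20% of $230,740 = $46,148
Total penalty: $230,740 + $46,148 = $276,888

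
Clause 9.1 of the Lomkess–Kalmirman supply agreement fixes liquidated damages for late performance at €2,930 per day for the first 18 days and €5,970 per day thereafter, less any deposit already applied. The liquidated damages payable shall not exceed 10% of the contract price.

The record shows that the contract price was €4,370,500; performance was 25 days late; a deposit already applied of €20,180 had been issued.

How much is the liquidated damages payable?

First 18 days: 18 × €2,930 = €52,740
Remaining days: (25 − 18) × €5,970 = €41,790
Accrued per-day damages: €52,740 + €41,790 = €94,530
Less deposit already applied: €94,530 − €20,180 = €74,350
Cap: 10% of €4,370,500 = €437,050
Cap at €437,050: €74,350 is within the cap, no reduction.

Liquidated damages: €74,350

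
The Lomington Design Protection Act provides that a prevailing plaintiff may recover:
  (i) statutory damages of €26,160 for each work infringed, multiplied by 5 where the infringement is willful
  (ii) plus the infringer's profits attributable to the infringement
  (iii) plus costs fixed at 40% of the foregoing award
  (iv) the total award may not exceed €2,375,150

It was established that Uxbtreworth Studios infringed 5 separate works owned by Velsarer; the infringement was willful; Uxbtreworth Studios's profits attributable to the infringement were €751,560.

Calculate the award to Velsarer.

Award: €1,967,784

Statutory damages: 5 × €26,160 = €130,800
Multiplied by 5: 5 × €130,800 = €654,000
Combined award: €654,000 + €751,560 = €1,405,560
Costs: 40% of €1,405,560 = €562,224
Award plus costs: €1,405,560 + €562,224 = €1,967,784
Cap at €2,375,150: €1,967,784 is within the cap, no reduction.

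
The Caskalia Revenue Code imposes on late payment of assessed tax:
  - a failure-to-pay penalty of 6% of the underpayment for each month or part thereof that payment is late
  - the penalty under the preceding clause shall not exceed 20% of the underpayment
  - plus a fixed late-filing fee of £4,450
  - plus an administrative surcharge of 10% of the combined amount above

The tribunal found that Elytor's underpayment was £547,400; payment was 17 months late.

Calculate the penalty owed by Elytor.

£125,323

Accrued rate: 6% × 17 = 102%, capped at 20% → 20%
Failure-to-pay penalty: 20% of £547,400 = £109,480
Penalty before surcharge: £109,480 + £4,450 = £113,930
Administrative surcharge: 10% of £113,930 = £11,393
Total penalty: £113,930 + £11,393 = £125,323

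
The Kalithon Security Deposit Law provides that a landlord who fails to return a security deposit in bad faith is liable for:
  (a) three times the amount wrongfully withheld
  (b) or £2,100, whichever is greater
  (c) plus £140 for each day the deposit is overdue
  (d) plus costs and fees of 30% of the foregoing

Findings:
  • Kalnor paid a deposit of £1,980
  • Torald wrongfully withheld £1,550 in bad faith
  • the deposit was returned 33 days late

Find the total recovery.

Trebled: 3 × £1,550 = £4,650
Minimum £2,100: £4,650 meets the minimum, no increase.
Late-return penalty: 33 × £140 = £4,620
Damages plus late penalty: £4,650 + £4,620 = £9,270
Costs and fees: 30% of £9,270 = £2,781
Total recovery: £9,270 + £2,781 = £12,051

£12,051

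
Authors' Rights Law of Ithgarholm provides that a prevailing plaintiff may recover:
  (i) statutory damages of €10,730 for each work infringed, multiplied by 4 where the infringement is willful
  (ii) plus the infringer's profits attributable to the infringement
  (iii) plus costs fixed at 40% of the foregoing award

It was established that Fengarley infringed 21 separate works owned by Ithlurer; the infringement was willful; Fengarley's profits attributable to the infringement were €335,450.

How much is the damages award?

Statutory damages: 21 × €10,730 = €225,330
Multiplied by 4: 4 × €225,330 = €901,320
Combined award: €901,320 + €335,450 = €1,236,770
Costs: 40% of €1,236,770 = €494,708
Award plus costs: €1,236,770 + €494,708 = €1,731,478

€1,731,478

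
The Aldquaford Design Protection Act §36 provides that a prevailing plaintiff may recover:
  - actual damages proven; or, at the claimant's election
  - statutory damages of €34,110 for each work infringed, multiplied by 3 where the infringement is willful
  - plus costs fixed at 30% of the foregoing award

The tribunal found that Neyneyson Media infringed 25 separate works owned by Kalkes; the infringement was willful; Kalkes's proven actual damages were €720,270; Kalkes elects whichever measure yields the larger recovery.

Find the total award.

Statutory damages: 25 × €34,110 = €852,750
Trebled: 3 × €852,750 = €2,558,250
Greater of actual damages (€720,270) or enhanced statutory damages (€2,558,250): €2,558,250
Costs: 30% of €2,558,250 = €767,475
Award plus costs: €2,558,250 + €767,475 = €3,325,725

€3,325,725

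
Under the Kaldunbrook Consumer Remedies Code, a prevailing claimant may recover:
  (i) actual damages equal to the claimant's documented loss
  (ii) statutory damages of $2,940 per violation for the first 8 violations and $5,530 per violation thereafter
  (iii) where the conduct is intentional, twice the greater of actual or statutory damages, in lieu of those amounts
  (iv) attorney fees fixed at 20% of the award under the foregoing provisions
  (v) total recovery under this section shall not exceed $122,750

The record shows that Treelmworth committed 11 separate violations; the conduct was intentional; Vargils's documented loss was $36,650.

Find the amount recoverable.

First 8 violations: 8 × $2,940 = $23,520
Remaining violations: (11 − 8) × $5,530 = $16,590
Statutory damages: $23,520 + $16,590 = $40,110
Greater of actual damages ($36,650) or statutory damages ($40,110): $40,110
Doubled: 2 × $40,110 = $80,220
Attorney fees: 20% of $80,220 = $16,044
Total before cap: $80,220 + $16,044 = $96,264
Cap at $122,750: $96,264 is within the cap, no reduction.

$96,264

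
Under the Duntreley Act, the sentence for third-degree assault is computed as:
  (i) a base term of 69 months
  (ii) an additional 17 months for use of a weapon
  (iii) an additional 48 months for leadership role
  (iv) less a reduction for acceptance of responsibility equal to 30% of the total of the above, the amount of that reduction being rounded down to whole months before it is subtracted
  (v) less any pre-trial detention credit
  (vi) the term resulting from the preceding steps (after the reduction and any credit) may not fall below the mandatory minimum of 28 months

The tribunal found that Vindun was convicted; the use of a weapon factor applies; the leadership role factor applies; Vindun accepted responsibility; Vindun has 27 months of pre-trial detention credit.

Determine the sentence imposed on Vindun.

67 months

Use of a weapon enhancement: +17 months
Leadership role enhancement: +48 months
Adjusted term: 69 months + 17 months + 48 months = 134 months
Acceptance of responsibility reduction: 30% of 134 months = 40 months (rounded down)
After reduction: 134 − 40 = 94 months
Less pre-trial detention credit: 94 months − 27 months = 67 months
Minimum 28 months: 67 months meets the minimum, no increase.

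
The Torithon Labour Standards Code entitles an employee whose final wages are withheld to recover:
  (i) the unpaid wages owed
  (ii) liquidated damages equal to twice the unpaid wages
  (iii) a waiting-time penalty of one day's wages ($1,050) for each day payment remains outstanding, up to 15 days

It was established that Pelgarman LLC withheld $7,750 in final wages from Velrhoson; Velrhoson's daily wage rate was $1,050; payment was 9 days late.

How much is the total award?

$32,700

Doubled: 2 × $7,750 = $15,500
Penalty days: min(9, 15) = 9
Waiting-time penalty: 9 × $1,050 = $9,450
Total award: $7,750 + $15,500 + $9,450 = $32,700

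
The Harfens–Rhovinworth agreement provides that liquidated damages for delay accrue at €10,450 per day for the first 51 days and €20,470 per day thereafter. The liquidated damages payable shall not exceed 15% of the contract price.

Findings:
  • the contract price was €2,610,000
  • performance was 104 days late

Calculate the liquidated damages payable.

€391,500

First 51 days: 51 × €10,450 = €532,950
Remaining days: (104 − 51) × €20,470 = €1,084,910
Accrued per-day damages: €532,950 + €1,084,910 = €1,617,860
Cap: 15% of €2,610,000 = €391,500
Cap at €391,500: €1,617,860 exceeds the cap → €391,500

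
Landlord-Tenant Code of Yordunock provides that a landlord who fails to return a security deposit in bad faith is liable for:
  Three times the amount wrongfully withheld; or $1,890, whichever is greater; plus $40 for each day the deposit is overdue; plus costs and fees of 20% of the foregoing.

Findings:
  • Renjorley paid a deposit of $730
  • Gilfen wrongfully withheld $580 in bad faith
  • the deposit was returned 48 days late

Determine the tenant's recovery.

Trebled: 3 × $580 = $1,740
Minimum $1,890: $1,740 is below the minimum → $1,890
Late-return penalty: 48 × $40 = $1,920
Damages plus late penalty: $1,890 + $1,920 = $3,810
Costs and fees: 20% of $3,810 = $762
Total recovery: $3,810 + $762 = $4,572

$4,572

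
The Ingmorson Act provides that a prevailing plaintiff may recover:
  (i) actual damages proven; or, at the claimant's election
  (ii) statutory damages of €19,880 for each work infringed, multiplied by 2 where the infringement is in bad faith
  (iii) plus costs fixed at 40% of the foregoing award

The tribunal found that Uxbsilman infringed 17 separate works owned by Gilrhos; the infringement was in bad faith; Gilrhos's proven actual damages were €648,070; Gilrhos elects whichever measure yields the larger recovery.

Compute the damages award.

Statutory damages: 17 × €19,880 = €337,960
Doubled: 2 × €337,960 = €675,920
Greater of actual damages (€648,070) or enhanced statutory damages (€675,920): €675,920
Costs: 40% of €675,920 = €270,368
Award plus costs: €675,920 + €270,368 = €946,288

€946,288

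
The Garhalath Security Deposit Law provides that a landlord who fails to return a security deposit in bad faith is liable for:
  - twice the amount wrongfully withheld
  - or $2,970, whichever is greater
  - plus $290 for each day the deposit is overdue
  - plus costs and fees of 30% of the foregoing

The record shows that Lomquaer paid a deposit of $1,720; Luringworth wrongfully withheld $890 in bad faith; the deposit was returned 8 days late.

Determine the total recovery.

Doubled: 2 × $890 = $1,780
Minimum $2,970: $1,780 is below the minimum → $2,970
Late-return penalty: 8 × $290 = $2,320
Damages plus late penalty: $2,970 + $2,320 = $5,290
Costs and fees: 30% of $5,290 = $1,587
Total recovery: $5,290 + $1,587 = $6,877

$6,877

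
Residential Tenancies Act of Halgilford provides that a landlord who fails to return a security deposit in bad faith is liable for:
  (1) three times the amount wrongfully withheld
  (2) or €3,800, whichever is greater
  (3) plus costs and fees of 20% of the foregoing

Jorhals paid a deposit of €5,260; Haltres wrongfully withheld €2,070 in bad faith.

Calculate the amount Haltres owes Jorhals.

Trebled: 3 × €2,070 = €6,210
Minimum €3,800: €6,210 meets the minimum, no increase.
Costs and fees: 20% of €6,210 = €1,242
Total recovery: €6,210 + €1,242 = €7,452

€7,452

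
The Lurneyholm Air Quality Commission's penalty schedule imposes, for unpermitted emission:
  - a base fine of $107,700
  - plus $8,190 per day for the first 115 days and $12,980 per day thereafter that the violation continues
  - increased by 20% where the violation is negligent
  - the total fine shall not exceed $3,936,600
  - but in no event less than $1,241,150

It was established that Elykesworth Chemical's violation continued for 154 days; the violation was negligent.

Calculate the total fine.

First 115 days: 115 × $8,190 = $941,850
Remaining days: (154 − 115) × $12,980 = $506,220
Per-day component: $941,850 + $506,220 = $1,448,070
Base plus per-day: $107,700 + $1,448,070 = $1,555,770
Enhancement: 20% of $1,555,770 = $311,154
Enhanced fine: $1,555,770 + $311,154 = $1,866,924
Cap at $3,936,600: $1,866,924 is within the cap, no reduction.
Minimum $1,241,150: $1,866,924 meets the minimum, no increase.

$1,866,924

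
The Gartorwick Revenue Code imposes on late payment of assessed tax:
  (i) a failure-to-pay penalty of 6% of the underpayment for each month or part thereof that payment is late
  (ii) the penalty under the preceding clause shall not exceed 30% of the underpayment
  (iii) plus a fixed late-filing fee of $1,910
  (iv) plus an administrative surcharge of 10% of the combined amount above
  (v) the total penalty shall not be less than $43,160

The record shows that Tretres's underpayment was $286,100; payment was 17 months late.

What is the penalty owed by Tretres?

$96,514

Accrued rate: 6% × 17 = 102%, capped at 30% → 30%
Failure-to-pay penalty: 30% of $286,100 = $85,830
Penalty before surcharge: $85,830 + $1,910 = $87,740
Administrative surcharge: 10% of $87,740 = $8,774
Total penalty: $87,740 + $8,774 = $96,514
Minimum $43,160: $96,514 meets the minimum, no increase.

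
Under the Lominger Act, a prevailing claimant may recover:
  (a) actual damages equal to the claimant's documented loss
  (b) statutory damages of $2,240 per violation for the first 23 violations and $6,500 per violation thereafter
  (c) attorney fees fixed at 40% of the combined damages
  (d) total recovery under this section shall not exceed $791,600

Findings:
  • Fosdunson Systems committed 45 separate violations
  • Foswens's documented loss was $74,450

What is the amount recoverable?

First 23 violations: 23 × $2,240 = $51,520
Remaining violations: (45 − 23) × $6,500 = $143,000
Statutory damages: $51,520 + $143,000 = $194,520
Combined damages: $74,450 + $194,520 = $268,970
Attorney fees: 40% of $268,970 = $107,588
Total before cap: $268,970 + $107,588 = $376,558
Cap at $791,600: $376,558 is within the cap, no reduction.

$376,558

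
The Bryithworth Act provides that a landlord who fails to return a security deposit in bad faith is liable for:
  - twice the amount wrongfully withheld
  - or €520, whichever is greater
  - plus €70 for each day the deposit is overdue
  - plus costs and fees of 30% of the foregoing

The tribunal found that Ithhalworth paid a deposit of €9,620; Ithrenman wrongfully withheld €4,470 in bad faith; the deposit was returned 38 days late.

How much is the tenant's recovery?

€15,080

Doubled: 2 × €4,470 = €8,940
Minimum €520: €8,940 meets the minimum, no increase.
Late-return penalty: 38 × €70 = €2,660
Damages plus late penalty: €8,940 + €2,660 = €11,600
Costs and fees: 30% of €11,600 = €3,480
Total recovery: €11,600 + €3,480 = €15,080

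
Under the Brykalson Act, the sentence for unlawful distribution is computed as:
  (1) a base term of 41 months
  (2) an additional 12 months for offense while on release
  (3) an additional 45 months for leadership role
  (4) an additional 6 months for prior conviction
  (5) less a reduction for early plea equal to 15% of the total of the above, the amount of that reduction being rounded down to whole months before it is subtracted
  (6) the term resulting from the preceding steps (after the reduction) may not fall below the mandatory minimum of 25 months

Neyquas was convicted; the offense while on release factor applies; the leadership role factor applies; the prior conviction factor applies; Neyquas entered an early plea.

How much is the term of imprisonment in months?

Offense while on release enhancement: +12 months
Leadership role enhancement: +45 months
Prior conviction enhancement: +6 months
Adjusted term: 41 months + 12 months + 45 months + 6 months = 104 months
Early plea reduction: 15% of 104 months = 15 months (rounded down)
After reduction: 104 − 15 = 89 months
Minimum 25 months: 89 months meets the minimum, no increase.

89 months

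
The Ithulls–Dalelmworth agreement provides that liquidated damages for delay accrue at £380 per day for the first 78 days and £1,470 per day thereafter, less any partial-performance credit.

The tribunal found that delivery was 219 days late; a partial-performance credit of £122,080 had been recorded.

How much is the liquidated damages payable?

£114,830

First 78 days: 78 × £380 = £29,640
Remaining days: (219 − 78) × £1,470 = £207,270
Accrued per-day damages: £29,640 + £207,270 = £236,910
Less partial-performance credit: £236,910 − £122,080 = £114,830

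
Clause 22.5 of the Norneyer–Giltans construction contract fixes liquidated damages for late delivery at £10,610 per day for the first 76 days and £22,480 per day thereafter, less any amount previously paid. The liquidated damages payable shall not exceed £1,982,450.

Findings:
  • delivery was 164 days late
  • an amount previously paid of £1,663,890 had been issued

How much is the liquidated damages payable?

First 76 days: 76 × £10,610 = £806,360
Remaining days: (164 − 76) × £22,480 = £1,978,240
Accrued per-day damages: £806,360 + £1,978,240 = £2,784,600
Less amount previously paid: £2,784,600 − £1,663,890 = £1,120,710
Cap at £1,982,450: £1,120,710 is within the cap, no reduction.

£1,120,710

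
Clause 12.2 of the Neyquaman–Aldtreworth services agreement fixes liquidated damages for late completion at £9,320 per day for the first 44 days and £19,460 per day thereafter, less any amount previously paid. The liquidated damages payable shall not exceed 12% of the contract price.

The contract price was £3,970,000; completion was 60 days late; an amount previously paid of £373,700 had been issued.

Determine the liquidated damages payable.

Liquidated damages: £347,740

First 44 days: 44 × £9,320 = £410,080
Remaining days: (60 − 44) × £19,460 = £311,360
Accrued per-day damages: £410,080 + £311,360 = £721,440
Less amount previously paid: £721,440 − £373,700 = £347,740
Cap: 12% of £3,970,000 = £476,400
Cap at £476,400: £347,740 is within the cap, no reduction.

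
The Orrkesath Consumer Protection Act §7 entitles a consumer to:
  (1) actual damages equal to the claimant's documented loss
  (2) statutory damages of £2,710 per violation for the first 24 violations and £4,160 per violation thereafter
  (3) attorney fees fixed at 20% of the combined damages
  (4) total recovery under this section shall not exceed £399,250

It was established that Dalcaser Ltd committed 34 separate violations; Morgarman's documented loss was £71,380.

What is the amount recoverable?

First 24 violations: 24 × £2,710 = £65,040
Remaining violations: (34 − 24) × £4,160 = £41,600
Statutory damages: £65,040 + £41,600 = £106,640
Combined damages: £71,380 + £106,640 = £178,020
Attorney fees: 20% of £178,020 = £35,604
Total before cap: £178,020 + £35,604 = £213,624
Cap at £399,250: £213,624 is within the cap, no reduction.

£213,624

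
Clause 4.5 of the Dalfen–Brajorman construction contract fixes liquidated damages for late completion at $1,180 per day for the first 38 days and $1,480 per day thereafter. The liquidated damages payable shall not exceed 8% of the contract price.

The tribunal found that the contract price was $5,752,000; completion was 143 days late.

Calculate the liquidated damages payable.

First 38 days: 38 × $1,180 = $44,840
Remaining days: (143 − 38) × $1,480 = $155,400
Accrued per-day damages: $44,840 + $155,400 = $200,240
Cap: 8% of $5,752,000 = $460,160
Cap at $460,160: $200,240 is within the cap, no reduction.

$200,240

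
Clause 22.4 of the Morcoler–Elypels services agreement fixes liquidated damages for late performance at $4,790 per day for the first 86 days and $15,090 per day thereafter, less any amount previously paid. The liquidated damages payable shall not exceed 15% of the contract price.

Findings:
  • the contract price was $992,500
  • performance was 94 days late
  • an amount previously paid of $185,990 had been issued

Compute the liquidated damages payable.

$148,875

First 86 days: 86 × $4,790 = $411,940
Remaining days: (94 − 86) × $15,090 = $120,720
Accrued per-day damages: $411,940 + $120,720 = $532,660
Less amount previously paid: $532,660 − $185,990 = $346,670
Cap: 15% of $992,500 = $148,875
Cap at $148,875: $346,670 exceeds the cap → $148,875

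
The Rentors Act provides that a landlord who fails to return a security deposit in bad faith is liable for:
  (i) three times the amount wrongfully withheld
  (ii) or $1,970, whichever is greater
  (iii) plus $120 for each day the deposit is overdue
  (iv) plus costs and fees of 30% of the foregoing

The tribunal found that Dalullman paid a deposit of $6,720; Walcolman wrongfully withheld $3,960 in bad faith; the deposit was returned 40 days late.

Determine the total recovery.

Trebled: 3 × $3,960 = $11,880
Minimum $1,970: $11,880 meets the minimum, no increase.
Late-return penalty: 40 × $120 = $4,800
Damages plus late penalty: $11,880 + $4,800 = $16,680
Costs and fees: 30% of $16,680 = $5,004
Total recovery: $16,680 + $5,004 = $21,684

$21,684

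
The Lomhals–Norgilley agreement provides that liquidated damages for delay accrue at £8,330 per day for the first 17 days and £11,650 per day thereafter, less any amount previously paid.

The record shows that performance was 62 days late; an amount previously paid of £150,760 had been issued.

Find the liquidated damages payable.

£515,100

First 17 days: 17 × £8,330 = £141,610
Remaining days: (62 − 17) × £11,650 = £524,250
Accrued per-day damages: £141,610 + £524,250 = £665,860
Less amount previously paid: £665,860 − £150,760 = £515,100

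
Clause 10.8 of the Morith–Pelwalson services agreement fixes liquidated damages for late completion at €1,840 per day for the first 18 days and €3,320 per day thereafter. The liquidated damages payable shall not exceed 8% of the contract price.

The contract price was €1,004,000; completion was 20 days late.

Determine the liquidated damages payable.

First 18 days: 18 × €1,840 = €33,120
Remaining days: (20 − 18) × €3,320 = €6,640
Accrued per-day damages: €33,120 + €6,640 = €39,760
Cap: 8% of €1,004,000 = €80,320
Cap at €80,320: €39,760 is within the cap, no reduction.

Liquidated damages: €39,760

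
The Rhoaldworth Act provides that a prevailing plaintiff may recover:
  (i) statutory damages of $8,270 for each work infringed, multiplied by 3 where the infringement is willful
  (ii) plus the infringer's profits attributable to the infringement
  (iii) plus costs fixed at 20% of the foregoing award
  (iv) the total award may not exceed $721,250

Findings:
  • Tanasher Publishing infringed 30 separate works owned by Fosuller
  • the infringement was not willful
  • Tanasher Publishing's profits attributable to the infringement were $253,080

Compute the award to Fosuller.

Award: $601,416

Statutory damages: 30 × $8,270 = $248,100
Infringement not willful: no ×3 enhancement.
Combined award: $248,100 + $253,080 = $501,180
Costs: 20% of $501,180 = $100,236
Award plus costs: $501,180 + $100,236 = $601,416
Cap at $721,250: $601,416 is within the cap, no reduction.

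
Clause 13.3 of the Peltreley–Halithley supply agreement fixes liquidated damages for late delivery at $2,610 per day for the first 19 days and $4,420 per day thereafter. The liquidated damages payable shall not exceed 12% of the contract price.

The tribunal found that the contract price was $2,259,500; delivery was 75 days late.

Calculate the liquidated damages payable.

First 19 days: 19 × $2,610 = $49,590
Remaining days: (75 − 19) × $4,420 = $247,520
Accrued per-day damages: $49,590 + $247,520 = $297,110
Cap: 12% of $2,259,500 = $271,140
Cap at $271,140: $297,110 exceeds the cap → $271,140

Liquidated damages: $271,140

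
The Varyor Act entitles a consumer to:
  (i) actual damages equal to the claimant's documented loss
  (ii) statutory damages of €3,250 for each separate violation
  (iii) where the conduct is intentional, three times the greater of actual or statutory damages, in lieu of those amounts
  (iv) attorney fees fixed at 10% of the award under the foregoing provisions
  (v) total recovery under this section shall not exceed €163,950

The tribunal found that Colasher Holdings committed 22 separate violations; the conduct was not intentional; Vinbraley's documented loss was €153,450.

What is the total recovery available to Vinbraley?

Statutory damages: 22 × €3,250 = €71,500
Conduct not intentional: the in-lieu enhancement does not apply.
Actual plus statutory damages: €153,450 + €71,500 = €224,950
Attorney fees: 10% of €224,950 = €22,495
Total before cap: €224,950 + €22,495 = €247,445
Cap at €163,950: €247,445 exceeds the cap → €163,950

€163,950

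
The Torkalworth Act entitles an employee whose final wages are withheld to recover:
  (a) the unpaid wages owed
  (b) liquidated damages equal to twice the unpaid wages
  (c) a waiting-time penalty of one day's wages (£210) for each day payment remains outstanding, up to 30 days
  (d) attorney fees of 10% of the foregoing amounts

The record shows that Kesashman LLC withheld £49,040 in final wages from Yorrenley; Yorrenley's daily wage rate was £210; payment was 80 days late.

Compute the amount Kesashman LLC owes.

Doubled: 2 × £49,040 = £98,080
Penalty days: min(80, 30) = 30
Waiting-time penalty: 30 × £210 = £6,300
Subtotal: £49,040 + £98,080 + £6,300 = £153,420
Attorney fees: 10% of £153,420 = £15,342
Total award: £153,420 + £15,342 = £168,762

£168,762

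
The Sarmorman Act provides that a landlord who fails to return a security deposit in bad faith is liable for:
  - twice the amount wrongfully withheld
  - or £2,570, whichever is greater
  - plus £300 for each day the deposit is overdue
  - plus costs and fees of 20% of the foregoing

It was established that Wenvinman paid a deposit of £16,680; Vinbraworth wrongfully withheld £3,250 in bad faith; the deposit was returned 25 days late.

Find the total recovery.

£16,800

Doubled: 2 × £3,250 = £6,500
Minimum £2,570: £6,500 meets the minimum, no increase.
Late-return penalty: 25 × £300 = £7,500
Damages plus late penalty: £6,500 + £7,500 = £14,000
Costs and fees: 20% of £14,000 = £2,800
Total recovery: £14,000 + £2,800 = £16,800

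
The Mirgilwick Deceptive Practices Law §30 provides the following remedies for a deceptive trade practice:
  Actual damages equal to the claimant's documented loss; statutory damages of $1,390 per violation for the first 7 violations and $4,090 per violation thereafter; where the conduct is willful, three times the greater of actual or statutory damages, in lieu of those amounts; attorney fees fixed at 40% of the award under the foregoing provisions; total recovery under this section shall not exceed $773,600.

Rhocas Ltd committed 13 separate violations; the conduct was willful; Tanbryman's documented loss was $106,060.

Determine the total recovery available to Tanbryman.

First 7 violations: 7 × $1,390 = $9,730
Remaining violations: (13 − 7) × $4,090 = $24,540
Statutory damages: $9,730 + $24,540 = $34,270
Greater of actual damages ($106,060) or statutory damages ($34,270): $106,060
Trebled: 3 × $106,060 = $318,180
Attorney fees: 40% of $318,180 = $127,272
Total before cap: $318,180 + $127,272 = $445,452
Cap at $773,600: $445,452 is within the cap, no reduction.

$445,452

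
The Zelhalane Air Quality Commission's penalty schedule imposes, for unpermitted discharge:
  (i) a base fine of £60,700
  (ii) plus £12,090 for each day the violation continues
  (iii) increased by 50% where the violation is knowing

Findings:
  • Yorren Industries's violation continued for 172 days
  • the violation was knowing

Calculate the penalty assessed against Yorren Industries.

Per-day component: 172 × £12,090 = £2,079,480
Base plus per-day: £60,700 + £2,079,480 = £2,140,180
Enhancement: 50% of £2,140,180 = £1,070,090
Enhanced fine: £2,140,180 + £1,070,090 = £3,210,270

Civil penalty: £3,210,270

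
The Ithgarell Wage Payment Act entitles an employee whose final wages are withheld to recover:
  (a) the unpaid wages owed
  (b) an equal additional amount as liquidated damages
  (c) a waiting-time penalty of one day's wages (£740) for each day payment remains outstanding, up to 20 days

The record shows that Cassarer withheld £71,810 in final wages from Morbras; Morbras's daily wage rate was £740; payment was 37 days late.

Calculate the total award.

Liquidated damages (equal amount): £71,810
Penalty days: min(37, 20) = 20
Waiting-time penalty: 20 × £740 = £14,800
Total award: £71,810 + £71,810 + £14,800 = £158,420

£158,420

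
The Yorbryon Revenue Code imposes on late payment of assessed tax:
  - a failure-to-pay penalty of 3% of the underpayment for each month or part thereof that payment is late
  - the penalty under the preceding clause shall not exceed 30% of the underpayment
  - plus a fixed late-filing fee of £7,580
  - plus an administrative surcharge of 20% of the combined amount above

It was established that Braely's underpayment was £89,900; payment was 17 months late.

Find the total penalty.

£41,460

Accrued rate: 3% × 17 = 51%, capped at 30% → 30%
Failure-to-pay penalty: 30% of £89,900 = £26,970
Penalty before surcharge: £26,970 + £7,580 = £34,550
Administrative surcharge: 20% of £34,550 = £6,910
Total penalty: £34,550 + £6,910 = £41,460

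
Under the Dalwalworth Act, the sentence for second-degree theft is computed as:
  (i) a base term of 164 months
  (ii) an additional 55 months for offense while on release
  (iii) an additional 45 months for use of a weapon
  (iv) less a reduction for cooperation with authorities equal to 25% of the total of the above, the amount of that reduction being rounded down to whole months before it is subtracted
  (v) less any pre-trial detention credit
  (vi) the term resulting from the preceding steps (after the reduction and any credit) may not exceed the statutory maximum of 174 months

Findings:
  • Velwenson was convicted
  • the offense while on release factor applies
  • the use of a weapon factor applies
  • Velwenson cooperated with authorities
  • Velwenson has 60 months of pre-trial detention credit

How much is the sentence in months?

Offense while on release enhancement: +55 months
Use of a weapon enhancement: +45 months
Adjusted term: 164 months + 55 months + 45 months = 264 months
Cooperation with authorities reduction: 25% of 264 months = 66 months (rounded down)
After reduction: 264 − 66 = 198 months
Less pre-trial detention credit: 198 months − 60 months = 138 months
Cap at 174 months: 138 months is within the cap, no reduction.

138 months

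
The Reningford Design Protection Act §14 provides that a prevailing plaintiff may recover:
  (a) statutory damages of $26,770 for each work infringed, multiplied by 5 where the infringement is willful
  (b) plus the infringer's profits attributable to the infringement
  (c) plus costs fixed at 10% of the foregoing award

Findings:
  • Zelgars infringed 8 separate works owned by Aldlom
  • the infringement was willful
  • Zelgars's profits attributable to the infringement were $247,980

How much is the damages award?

$1,450,658

Statutory damages: 8 × $26,770 = $214,160
Multiplied by 5: 5 × $214,160 = $1,070,800
Combined award: $1,070,800 + $247,980 = $1,318,780
Costs: 10% of $1,318,780 = $131,878
Award plus costs: $1,318,780 + $131,878 = $1,450,658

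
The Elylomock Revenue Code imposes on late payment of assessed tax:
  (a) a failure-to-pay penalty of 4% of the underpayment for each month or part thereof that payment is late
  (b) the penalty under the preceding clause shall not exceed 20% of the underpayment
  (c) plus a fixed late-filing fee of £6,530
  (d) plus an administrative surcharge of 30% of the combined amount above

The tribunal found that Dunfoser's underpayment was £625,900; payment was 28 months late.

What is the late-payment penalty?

£171,223

Accrued rate: 4% × 28 = 112%, capped at 20% → 20%
Failure-to-pay penalty: 20% of £625,900 = £125,180
Penalty before surcharge: £125,180 + £6,530 = £131,710
Administrative surcharge: 30% of £131,710 = £39,513
Total penalty: £131,710 + £39,513 = £171,223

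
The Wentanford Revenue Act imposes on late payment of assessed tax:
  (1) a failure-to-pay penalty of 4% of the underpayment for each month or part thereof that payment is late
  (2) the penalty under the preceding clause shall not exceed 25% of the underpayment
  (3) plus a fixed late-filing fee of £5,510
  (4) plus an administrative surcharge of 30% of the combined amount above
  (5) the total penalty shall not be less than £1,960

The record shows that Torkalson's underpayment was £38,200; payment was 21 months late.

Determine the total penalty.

£19,578

Accrued rate: 4% × 21 = 84%, capped at 25% → 25%
Failure-to-pay penalty: 25% of £38,200 = £9,550
Penalty before surcharge: £9,550 + £5,510 = £15,060
Administrative surcharge: 30% of £15,060 = £4,518
Total penalty: £15,060 + £4,518 = £19,578
Minimum £1,960: £19,578 meets the minimum, no increase.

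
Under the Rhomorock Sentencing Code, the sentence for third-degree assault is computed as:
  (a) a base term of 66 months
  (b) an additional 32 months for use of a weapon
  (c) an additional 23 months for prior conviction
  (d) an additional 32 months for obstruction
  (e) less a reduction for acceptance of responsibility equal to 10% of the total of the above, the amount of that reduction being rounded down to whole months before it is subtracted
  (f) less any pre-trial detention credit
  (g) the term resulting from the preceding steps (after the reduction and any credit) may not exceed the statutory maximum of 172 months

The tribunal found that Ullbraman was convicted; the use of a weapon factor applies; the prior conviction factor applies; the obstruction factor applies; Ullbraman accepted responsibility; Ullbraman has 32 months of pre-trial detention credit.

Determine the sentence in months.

106 months

Use of a weapon enhancement: +32 months
Prior conviction enhancement: +23 months
Obstruction enhancement: +32 months
Adjusted term: 66 months + 32 months + 23 months + 32 months = 153 months
Acceptance of responsibility reduction: 10% of 153 months = 15 months (rounded down)
After reduction: 153 − 15 = 138 months
Less pre-trial detention credit: 138 months − 32 months = 106 months
Cap at 172 months: 106 months is within the cap, no reduction.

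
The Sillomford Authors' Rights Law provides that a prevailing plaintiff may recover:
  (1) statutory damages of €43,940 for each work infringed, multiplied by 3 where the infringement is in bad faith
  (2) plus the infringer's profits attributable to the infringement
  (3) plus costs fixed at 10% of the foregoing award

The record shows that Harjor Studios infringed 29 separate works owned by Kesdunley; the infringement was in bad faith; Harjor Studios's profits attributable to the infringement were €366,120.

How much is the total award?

Statutory damages: 29 × €43,940 = €1,274,260
Trebled: 3 × €1,274,260 = €3,822,780
Combined award: €3,822,780 + €366,120 = €4,188,900
Costs: 10% of €4,188,900 = €418,890
Award plus costs: €4,188,900 + €418,890 = €4,607,790

€4,607,790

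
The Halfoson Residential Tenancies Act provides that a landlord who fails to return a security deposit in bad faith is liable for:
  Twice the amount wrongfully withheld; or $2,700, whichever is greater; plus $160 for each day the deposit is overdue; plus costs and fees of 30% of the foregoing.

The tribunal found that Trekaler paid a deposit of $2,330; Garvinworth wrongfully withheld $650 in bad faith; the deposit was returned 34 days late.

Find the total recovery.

Doubled: 2 × $650 = $1,300
Minimum $2,700: $1,300 is below the minimum → $2,700
Late-return penalty: 34 × $160 = $5,440
Damages plus late penalty: $2,700 + $5,440 = $8,140
Costs and fees: 30% of $8,140 = $2,442
Total recovery: $8,140 + $2,442 = $10,582

$10,582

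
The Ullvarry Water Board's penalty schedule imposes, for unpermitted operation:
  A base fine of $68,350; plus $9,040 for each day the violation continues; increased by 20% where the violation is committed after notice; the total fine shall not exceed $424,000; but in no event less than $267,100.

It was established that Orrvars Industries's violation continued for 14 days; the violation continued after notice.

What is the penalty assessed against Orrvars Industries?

$267,100

Per-day component: 14 × $9,040 = $126,560
Base plus per-day: $68,350 + $126,560 = $194,910
Enhancement: 20% of $194,910 = $38,982
Enhanced fine: $194,910 + $38,982 = $233,892
Cap at $424,000: $233,892 is within the cap, no reduction.
Minimum $267,100: $233,892 is below the minimum → $267,100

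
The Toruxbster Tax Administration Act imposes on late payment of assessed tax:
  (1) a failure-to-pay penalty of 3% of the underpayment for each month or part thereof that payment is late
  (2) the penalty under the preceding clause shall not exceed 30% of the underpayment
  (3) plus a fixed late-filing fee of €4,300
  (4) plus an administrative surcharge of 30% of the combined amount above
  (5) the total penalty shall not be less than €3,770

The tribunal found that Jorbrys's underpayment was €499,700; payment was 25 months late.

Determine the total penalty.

Accrued rate: 3% × 25 = 75%, capped at 30% → 30%
Failure-to-pay penalty: 30% of €499,700 = €149,910
Penalty before surcharge: €149,910 + €4,300 = €154,210
Administrative surcharge: 30% of €154,210 = €46,263
Total penalty: €154,210 + €46,263 = €200,473
Minimum €3,770: €200,473 meets the minimum, no increase.

€200,473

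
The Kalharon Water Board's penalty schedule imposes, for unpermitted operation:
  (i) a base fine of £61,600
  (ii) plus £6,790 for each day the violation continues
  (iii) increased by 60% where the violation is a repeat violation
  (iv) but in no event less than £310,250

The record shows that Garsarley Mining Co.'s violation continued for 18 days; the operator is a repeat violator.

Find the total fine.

£310,250

Per-day component: 18 × £6,790 = £122,220
Base plus per-day: £61,600 + £122,220 = £183,820
Enhancement: 60% of £183,820 = £110,292
Enhanced fine: £183,820 + £110,292 = £294,112
Minimum £310,250: £294,112 is below the minimum → £310,250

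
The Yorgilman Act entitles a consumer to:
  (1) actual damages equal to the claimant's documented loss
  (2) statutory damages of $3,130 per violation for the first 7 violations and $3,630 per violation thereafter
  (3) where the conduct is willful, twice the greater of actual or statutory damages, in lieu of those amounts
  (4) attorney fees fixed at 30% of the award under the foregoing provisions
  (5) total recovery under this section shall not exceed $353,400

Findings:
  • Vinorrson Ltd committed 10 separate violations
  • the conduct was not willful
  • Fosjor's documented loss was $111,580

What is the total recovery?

$187,694

First 7 violations: 7 × $3,130 = $21,910
Remaining violations: (10 − 7) × $3,630 = $10,890
Statutory damages: $21,910 + $10,890 = $32,800
Conduct not willful: the in-lieu enhancement does not apply.
Actual plus statutory damages: $111,580 + $32,800 = $144,380
Attorney fees: 30% of $144,380 = $43,314
Total before cap: $144,380 + $43,314 = $187,694
Cap at $353,400: $187,694 is within the cap, no reduction.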